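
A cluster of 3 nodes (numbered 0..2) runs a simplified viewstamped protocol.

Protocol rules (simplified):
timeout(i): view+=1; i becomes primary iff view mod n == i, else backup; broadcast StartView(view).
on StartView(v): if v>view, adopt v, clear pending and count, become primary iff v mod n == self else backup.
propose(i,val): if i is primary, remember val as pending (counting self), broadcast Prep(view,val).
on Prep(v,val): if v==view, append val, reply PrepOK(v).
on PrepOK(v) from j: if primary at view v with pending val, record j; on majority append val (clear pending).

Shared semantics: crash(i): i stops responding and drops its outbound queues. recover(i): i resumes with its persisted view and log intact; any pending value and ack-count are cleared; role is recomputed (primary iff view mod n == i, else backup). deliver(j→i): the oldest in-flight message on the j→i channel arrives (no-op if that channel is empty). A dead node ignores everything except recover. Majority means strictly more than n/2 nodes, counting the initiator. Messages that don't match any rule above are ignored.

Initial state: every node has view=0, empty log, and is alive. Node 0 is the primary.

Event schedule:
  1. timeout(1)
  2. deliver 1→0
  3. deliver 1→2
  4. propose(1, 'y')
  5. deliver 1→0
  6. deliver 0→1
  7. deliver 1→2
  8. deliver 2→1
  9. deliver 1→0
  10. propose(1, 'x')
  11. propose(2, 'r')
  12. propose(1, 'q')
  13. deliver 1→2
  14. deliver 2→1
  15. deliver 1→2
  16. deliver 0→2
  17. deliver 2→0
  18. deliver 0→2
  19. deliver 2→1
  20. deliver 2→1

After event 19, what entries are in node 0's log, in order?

y

after 1 — timeout(1): n1:prim/v1/[-]
after 2 — deliver 1→0: n0:back/v1/[-]
after 3 — deliver 1→2: n2:back/v1/[-]
after 4 — propose(1,'y'): ·
after 5 — deliver 1→0: n0:back/v1/[y]
after 6 — deliver 0→1: n1:prim/v1/[y]
after 7 — deliver 1→2: n2:back/v1/[y]
after 8 — deliver 2→1: ·
after 9 — deliver 1→0: ·
after 10 — propose(1,'x'): ·
after 11 — propose(2,'r'): ·
after 12 — propose(1,'q'): ·
after 13 — deliver 1→2: n2:back/v1/[y,x]
after 14 — deliver 2→1: n1:prim/v1/[y,q]
after 15 — deliver 1→2: n2:back/v1/[y,x,q]
after 16 — deliver 0→2: ·
after 17 — deliver 2→0: ·
after 18 — deliver 0→2: ·
after 19 — deliver 2→1: ·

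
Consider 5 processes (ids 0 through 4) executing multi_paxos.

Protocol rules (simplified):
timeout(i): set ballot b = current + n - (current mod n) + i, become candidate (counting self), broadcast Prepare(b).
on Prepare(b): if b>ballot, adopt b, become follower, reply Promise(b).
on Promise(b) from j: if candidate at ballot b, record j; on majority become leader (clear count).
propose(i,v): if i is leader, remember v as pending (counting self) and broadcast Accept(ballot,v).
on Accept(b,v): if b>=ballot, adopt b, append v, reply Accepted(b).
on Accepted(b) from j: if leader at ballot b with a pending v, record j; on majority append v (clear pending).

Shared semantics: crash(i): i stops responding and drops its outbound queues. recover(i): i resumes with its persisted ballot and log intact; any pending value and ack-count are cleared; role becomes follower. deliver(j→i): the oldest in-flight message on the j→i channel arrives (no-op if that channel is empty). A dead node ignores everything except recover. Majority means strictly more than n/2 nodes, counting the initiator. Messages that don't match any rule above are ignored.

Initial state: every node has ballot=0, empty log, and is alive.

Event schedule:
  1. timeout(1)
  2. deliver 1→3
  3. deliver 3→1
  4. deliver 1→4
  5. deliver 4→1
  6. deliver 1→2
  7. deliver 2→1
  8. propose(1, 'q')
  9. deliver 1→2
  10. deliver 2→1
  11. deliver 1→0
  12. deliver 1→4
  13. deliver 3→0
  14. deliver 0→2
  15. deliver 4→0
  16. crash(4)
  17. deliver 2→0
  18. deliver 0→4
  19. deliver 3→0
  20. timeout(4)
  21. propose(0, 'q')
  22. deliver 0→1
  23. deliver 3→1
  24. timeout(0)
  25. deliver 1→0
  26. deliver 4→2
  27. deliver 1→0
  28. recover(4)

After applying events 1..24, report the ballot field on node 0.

10

after 1 — timeout(1): n1:cand/b6/[-]
after 2 — deliver 1→3: n3:foll/b6/[-]
after 3 — deliver 3→1: ·
after 4 — deliver 1→4: n4:foll/b6/[-]
after 5 — deliver 4→1: n1:lead/b6/[-]
after 6 — deliver 1→2: n2:foll/b6/[-]
after 7 — deliver 2→1: ·
after 8 — propose(1,'q'): ·
after 9 — deliver 1→2: n2:foll/b6/[q]
after 10 — deliver 2→1: ·
after 11 — deliver 1→0: n0:foll/b6/[-]
after 12 — deliver 1→4: n4:foll/b6/[q]
after 13 — deliver 3→0: ·
after 14 — deliver 0→2: ·
after 15 — deliver 4→0: ·
after 16 — crash(4): n4:✗foll/b6/[q]
after 17 — deliver 2→0: ·
after 18 — deliver 0→4: ·
after 19 — deliver 3→0: ·
after 20 — timeout(4): ·
after 21 — propose(0,'q'): ·
after 22 — deliver 0→1: ·
after 23 — deliver 3→1: ·
after 24 — timeout(0): n0:cand/b10/[-]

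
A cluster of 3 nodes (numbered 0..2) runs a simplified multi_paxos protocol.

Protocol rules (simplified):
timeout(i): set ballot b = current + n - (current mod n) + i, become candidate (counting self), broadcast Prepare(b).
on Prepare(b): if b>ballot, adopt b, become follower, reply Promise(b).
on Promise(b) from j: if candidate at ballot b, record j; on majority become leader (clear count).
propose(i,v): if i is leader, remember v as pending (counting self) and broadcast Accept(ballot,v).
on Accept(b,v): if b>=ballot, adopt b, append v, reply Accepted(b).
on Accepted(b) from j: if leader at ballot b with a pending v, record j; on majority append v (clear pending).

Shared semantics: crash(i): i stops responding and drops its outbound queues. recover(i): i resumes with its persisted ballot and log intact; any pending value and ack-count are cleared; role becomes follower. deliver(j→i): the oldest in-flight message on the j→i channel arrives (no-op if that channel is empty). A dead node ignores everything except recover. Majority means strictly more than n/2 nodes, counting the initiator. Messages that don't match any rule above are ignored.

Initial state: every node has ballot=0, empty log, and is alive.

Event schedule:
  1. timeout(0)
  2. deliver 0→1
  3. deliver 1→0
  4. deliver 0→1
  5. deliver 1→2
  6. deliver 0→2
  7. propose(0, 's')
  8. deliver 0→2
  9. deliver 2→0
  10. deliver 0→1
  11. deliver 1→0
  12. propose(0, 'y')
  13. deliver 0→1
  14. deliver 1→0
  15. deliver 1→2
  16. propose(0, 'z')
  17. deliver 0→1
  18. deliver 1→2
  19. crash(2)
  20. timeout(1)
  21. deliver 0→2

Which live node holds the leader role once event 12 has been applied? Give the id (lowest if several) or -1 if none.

[1] timeout(0) → N0(cand b3 [-])
[2] deliver 0→1 → N1(foll b3 [-])
[3] deliver 1→0 → N0(lead b3 [-])
[4] deliver 0→1 → ∅
[5] deliver 1→2 → ∅
[6] deliver 0→2 → N2(foll b3 [-])
[7] propose(0,'s') → ∅
[8] deliver 0→2 → N2(foll b3 [s])
[9] deliver 2→0 → ∅
[10] deliver 0→1 → N1(foll b3 [s])
[11] deliver 1→0 → N0(lead b3 [s])
[12] propose(0,'y') → ∅

0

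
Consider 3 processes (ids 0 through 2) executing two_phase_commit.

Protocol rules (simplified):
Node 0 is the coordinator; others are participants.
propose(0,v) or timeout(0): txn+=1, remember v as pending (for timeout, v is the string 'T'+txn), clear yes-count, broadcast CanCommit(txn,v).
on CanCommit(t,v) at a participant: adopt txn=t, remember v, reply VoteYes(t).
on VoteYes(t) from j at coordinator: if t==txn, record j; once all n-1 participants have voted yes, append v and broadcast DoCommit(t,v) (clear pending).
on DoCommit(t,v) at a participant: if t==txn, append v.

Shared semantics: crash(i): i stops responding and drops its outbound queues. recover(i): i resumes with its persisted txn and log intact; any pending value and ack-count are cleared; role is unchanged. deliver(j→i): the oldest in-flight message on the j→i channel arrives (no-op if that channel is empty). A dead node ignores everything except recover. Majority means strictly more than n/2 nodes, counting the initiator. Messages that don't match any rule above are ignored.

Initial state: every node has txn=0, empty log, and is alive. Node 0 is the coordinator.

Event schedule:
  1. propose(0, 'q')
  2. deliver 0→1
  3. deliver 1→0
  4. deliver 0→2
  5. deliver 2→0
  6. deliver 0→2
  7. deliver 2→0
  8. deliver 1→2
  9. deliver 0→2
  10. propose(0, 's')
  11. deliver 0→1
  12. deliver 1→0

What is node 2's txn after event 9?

1

[1] propose(0,'q') → N0(coor t1 [-])
[2] deliver 0→1 → N1(part t1 [-])
[3] deliver 1→0 → ∅
[4] deliver 0→2 → N2(part t1 [-])
[5] deliver 2→0 → N0(coor t1 [q])
[6] deliver 0→2 → N2(part t1 [q])
[7] deliver 2→0 → ∅
[8] deliver 1→2 → ∅
[9] deliver 0→2 → ∅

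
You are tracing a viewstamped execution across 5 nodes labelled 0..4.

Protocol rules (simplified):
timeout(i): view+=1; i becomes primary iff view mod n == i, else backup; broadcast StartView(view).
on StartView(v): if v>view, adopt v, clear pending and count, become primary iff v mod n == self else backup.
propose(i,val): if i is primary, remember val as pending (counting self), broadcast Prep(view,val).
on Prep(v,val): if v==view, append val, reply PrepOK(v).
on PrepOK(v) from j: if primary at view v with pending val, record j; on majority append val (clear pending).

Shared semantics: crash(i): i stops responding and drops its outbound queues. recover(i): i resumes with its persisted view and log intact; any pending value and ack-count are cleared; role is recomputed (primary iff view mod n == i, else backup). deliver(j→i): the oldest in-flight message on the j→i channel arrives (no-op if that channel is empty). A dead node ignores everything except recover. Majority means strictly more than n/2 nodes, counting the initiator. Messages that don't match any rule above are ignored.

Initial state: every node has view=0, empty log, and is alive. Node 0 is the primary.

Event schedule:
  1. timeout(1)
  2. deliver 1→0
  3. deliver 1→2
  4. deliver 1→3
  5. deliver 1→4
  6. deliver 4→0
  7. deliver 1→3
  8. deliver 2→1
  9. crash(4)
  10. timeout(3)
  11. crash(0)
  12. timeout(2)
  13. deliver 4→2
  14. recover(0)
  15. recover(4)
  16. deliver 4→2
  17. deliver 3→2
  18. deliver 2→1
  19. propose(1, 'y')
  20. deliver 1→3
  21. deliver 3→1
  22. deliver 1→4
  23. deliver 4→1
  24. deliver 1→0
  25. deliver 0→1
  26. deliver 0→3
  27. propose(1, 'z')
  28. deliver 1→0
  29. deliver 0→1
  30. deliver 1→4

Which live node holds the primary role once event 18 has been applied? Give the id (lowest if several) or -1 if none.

e1 timeout(1): 1[prim,v=1,-]
e2 deliver 1→0: 0[back,v=1,-]
e3 deliver 1→2: 2[back,v=1,-]
e4 deliver 1→3: 3[back,v=1,-]
e5 deliver 1→4: 4[back,v=1,-]
e6 deliver 4→0: ·
e7 deliver 1→3: ·
e8 deliver 2→1: ·
e9 crash(4): 4[✗back,v=1,-]
e10 timeout(3): 3[back,v=2,-]
e11 crash(0): 0[✗back,v=1,-]
e12 timeout(2): 2[prim,v=2,-]
e13 deliver 4→2: ·
e14 recover(0): 0[back,v=1,-]
e15 recover(4): 4[back,v=1,-]
e16 deliver 4→2: ·
e17 deliver 3→2: ·
e18 deliver 2→1: 1[back,v=2,-]

2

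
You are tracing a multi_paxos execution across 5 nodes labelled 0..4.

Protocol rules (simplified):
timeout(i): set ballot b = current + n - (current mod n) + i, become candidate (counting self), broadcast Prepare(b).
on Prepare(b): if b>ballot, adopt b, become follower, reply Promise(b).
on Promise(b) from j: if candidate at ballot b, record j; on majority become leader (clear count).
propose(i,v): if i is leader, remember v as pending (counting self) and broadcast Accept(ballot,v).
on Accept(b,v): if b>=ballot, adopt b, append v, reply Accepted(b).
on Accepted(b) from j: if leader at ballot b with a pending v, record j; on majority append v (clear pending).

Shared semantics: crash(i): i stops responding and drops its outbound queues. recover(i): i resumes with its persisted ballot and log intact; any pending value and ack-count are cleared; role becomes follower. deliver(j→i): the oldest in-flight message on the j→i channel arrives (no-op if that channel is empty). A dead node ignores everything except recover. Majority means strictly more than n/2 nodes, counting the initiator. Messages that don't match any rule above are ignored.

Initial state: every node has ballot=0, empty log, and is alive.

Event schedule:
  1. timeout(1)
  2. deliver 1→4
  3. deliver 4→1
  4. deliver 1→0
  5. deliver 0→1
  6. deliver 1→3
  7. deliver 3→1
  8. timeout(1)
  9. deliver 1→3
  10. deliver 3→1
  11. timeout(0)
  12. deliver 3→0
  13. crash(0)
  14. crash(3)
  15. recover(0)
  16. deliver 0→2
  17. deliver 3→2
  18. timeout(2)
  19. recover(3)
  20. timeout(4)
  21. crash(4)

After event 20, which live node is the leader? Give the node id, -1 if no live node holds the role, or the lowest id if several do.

e1 timeout(1): 1[cand,b=6,-]
e2 deliver 1→4: 4[foll,b=6,-]
e3 deliver 4→1: ·
e4 deliver 1→0: 0[foll,b=6,-]
e5 deliver 0→1: 1[lead,b=6,-]
e6 deliver 1→3: 3[foll,b=6,-]
e7 deliver 3→1: ·
e8 timeout(1): 1[cand,b=11,-]
e9 deliver 1→3: 3[foll,b=11,-]
e10 deliver 3→1: ·
e11 timeout(0): 0[cand,b=10,-]
e12 deliver 3→0: ·
e13 crash(0): 0[✗cand,b=10,-]
e14 crash(3): 3[✗foll,b=11,-]
e15 recover(0): 0[foll,b=10,-]
e16 deliver 0→2: ·
e17 deliver 3→2: ·
e18 timeout(2): 2[cand,b=7,-]
e19 recover(3): 3[foll,b=11,-]
e20 timeout(4): 4[cand,b=14,-]

-1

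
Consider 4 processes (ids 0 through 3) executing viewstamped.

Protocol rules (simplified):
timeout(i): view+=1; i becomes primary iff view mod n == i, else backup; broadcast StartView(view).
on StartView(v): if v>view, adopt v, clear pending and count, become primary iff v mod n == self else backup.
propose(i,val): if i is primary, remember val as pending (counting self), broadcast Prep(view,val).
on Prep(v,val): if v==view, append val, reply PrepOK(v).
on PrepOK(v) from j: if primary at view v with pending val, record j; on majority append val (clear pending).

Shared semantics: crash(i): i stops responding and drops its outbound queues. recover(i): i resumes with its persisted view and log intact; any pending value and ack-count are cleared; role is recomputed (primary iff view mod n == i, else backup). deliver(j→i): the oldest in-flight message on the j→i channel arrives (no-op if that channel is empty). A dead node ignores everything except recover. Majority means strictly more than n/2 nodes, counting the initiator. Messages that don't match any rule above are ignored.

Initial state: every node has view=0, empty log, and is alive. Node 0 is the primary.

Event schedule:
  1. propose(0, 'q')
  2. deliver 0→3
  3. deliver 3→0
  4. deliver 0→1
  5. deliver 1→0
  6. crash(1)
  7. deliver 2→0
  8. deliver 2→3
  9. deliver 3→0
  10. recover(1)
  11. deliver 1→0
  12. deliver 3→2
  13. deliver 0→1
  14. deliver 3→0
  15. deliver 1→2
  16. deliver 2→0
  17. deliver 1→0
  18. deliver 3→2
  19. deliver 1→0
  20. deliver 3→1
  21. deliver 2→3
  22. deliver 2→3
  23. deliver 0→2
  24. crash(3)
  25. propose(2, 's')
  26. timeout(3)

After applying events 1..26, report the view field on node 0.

after 1 — propose(0,'q'): ·
after 2 — deliver 0→3: n3:back/v0/[q]
after 3 — deliver 3→0: ·
after 4 — deliver 0→1: n1:back/v0/[q]
after 5 — deliver 1→0: n0:prim/v0/[q]
after 6 — crash(1): n1:✗back/v0/[q]
after 7 — deliver 2→0: ·
after 8 — deliver 2→3: ·
after 9 — deliver 3→0: ·
after 10 — recover(1): n1:back/v0/[q]
after 11 — deliver 1→0: ·
after 12 — deliver 3→2: ·
after 13 — deliver 0→1: ·
after 14 — deliver 3→0: ·
after 15 — deliver 1→2: ·
after 16 — deliver 2→0: ·
after 17 — deliver 1→0: ·
after 18 — deliver 3→2: ·
after 19 — deliver 1→0: ·
after 20 — deliver 3→1: ·
after 21 — deliver 2→3: ·
after 22 — deliver 2→3: ·
after 23 — deliver 0→2: n2:back/v0/[q]
after 24 — crash(3): n3:✗back/v0/[q]
after 25 — propose(2,'s'): ·
after 26 — timeout(3): ·

0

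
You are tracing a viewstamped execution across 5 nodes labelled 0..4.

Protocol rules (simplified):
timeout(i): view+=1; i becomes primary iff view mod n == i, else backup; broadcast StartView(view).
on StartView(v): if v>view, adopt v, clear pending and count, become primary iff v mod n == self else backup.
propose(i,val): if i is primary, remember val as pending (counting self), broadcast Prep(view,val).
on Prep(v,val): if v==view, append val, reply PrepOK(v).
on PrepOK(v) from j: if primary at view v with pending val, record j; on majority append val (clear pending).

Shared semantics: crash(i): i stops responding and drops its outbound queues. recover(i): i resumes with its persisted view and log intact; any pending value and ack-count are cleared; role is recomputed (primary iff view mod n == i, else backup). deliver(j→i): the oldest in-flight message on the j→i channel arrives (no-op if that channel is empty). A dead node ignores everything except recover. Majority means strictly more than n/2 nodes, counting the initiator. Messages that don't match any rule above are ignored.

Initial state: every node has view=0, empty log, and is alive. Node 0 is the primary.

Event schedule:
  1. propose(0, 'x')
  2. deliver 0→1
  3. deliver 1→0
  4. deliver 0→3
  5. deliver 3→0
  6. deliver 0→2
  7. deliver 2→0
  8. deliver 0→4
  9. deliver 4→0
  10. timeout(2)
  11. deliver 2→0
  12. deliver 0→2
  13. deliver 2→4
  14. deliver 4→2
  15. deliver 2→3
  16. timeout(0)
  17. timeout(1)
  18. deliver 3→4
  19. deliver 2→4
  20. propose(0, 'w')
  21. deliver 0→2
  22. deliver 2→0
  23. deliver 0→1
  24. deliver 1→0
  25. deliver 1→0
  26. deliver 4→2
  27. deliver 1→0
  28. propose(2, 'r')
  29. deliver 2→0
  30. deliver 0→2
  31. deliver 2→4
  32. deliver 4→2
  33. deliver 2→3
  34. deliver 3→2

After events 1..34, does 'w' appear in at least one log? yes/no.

no

1. propose(0,'x'):  nop
2. deliver 0→1:  <1:back v0 x>
3. deliver 1→0:  nop
4. deliver 0→3:  <3:back v0 x>
5. deliver 3→0:  <0:prim v0 x>
6. deliver 0→2:  <2:back v0 x>
7. deliver 2→0:  nop
8. deliver 0→4:  <4:back v0 x>
9. deliver 4→0:  nop
10. timeout(2):  <2:back v1 x>
11. deliver 2→0:  <0:back v1 x>
12. deliver 0→2:  nop
13. deliver 2→4:  <4:back v1 x>
14. deliver 4→2:  nop
15. deliver 2→3:  <3:back v1 x>
16. timeout(0):  <0:back v2 x>
17. timeout(1):  <1:prim v1 x>
18. deliver 3→4:  nop
19. deliver 2→4:  nop
20. propose(0,'w'):  nop
21. deliver 0→2:  <2:prim v2 x>
22. deliver 2→0:  nop
23. deliver 0→1:  <1:back v2 x>
24. deliver 1→0:  nop
25. deliver 1→0:  nop
26. deliver 4→2:  nop
27. deliver 1→0:  nop
28. propose(2,'r'):  nop
29. deliver 2→0:  <0:back v2 x,r>
30. deliver 0→2:  nop
31. deliver 2→4:  nop
32. deliver 4→2:  nop
33. deliver 2→3:  nop
34. deliver 3→2:  nop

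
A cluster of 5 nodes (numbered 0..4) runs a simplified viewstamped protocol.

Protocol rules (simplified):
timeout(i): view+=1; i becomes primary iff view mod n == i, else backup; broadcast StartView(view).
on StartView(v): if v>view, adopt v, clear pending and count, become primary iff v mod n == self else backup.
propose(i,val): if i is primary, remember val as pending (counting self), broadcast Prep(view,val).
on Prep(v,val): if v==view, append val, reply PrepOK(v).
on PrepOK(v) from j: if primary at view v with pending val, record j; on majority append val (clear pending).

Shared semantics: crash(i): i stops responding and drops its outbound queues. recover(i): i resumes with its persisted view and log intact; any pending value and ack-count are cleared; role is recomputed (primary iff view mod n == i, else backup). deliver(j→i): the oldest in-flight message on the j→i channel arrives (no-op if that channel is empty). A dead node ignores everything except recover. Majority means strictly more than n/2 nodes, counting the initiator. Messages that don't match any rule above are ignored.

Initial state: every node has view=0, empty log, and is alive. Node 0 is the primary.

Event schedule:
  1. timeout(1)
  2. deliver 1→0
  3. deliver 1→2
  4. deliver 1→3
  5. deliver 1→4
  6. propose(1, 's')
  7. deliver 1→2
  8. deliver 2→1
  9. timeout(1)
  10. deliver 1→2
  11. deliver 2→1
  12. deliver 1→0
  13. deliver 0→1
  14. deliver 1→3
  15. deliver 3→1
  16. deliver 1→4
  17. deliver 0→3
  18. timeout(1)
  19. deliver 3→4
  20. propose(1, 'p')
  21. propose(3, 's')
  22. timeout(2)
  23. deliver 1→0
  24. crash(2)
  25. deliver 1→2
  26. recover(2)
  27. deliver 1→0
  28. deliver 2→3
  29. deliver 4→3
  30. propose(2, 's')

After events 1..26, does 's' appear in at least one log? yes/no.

yes

step 1 timeout(1): 1={prim,v=1,log=-}
step 2 deliver 1→0: 0={back,v=1,log=-}
step 3 deliver 1→2: 2={back,v=1,log=-}
step 4 deliver 1→3: 3={back,v=1,log=-}
step 5 deliver 1→4: 4={back,v=1,log=-}
step 6 propose(1,'s'): —
step 7 deliver 1→2: 2={back,v=1,log=s}
step 8 deliver 2→1: —
step 9 timeout(1): 1={back,v=2,log=-}
step 10 deliver 1→2: 2={prim,v=2,log=s}
step 11 deliver 2→1: —
step 12 deliver 1→0: 0={back,v=1,log=s}
step 13 deliver 0→1: —
step 14 deliver 1→3: 3={back,v=1,log=s}
step 15 deliver 3→1: —
step 16 deliver 1→4: 4={back,v=1,log=s}
step 17 deliver 0→3: —
step 18 timeout(1): 1={back,v=3,log=-}
step 19 deliver 3→4: —
step 20 propose(1,'p'): —
step 21 propose(3,'s'): —
step 22 timeout(2): 2={back,v=3,log=s}
step 23 deliver 1→0: 0={back,v=2,log=s}
step 24 crash(2): 2={✗back,v=3,log=s}
step 25 deliver 1→2: —
step 26 recover(2): 2={back,v=3,log=s}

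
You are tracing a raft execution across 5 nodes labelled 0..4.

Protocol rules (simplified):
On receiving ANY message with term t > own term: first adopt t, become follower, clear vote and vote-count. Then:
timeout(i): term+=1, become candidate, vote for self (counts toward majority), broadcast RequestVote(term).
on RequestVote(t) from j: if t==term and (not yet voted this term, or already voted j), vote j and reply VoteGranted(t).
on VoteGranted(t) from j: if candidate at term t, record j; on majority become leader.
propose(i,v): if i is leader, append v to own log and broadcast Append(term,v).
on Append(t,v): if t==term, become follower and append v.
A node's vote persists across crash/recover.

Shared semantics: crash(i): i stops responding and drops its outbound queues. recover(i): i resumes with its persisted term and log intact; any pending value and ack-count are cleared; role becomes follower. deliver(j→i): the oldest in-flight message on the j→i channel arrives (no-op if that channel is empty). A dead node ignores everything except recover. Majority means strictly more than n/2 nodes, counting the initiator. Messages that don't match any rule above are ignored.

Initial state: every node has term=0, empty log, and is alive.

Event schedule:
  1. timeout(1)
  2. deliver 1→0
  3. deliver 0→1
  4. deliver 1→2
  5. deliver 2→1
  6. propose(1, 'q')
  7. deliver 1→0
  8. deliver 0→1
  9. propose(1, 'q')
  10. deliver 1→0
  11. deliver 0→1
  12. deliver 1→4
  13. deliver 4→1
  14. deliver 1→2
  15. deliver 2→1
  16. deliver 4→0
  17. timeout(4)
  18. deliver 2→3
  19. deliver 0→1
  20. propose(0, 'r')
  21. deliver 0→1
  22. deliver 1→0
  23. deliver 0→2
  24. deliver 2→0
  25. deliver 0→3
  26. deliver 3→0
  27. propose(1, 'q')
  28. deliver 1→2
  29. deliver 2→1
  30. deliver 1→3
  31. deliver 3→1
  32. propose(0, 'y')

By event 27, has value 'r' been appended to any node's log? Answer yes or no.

no

[1] timeout(1) → N1(cand t1 [-])
[2] deliver 1→0 → N0(foll t1 [-])
[3] deliver 0→1 → ∅
[4] deliver 1→2 → N2(foll t1 [-])
[5] deliver 2→1 → N1(lead t1 [-])
[6] propose(1,'q') → N1(lead t1 [q])
[7] deliver 1→0 → N0(foll t1 [q])
[8] deliver 0→1 → ∅
[9] propose(1,'q') → N1(lead t1 [q,q])
[10] deliver 1→0 → N0(foll t1 [q,q])
[11] deliver 0→1 → ∅
[12] deliver 1→4 → N4(foll t1 [-])
[13] deliver 4→1 → ∅
[14] deliver 1→2 → N2(foll t1 [q])
[15] deliver 2→1 → ∅
[16] deliver 4→0 → ∅
[17] timeout(4) → N4(cand t2 [-])
[18] deliver 2→3 → ∅
[19] deliver 0→1 → ∅
[20] propose(0,'r') → ∅
[21] deliver 0→1 → ∅
[22] deliver 1→0 → ∅
[23] deliver 0→2 → ∅
[24] deliver 2→0 → ∅
[25] deliver 0→3 → ∅
[26] deliver 3→0 → ∅
[27] propose(1,'q') → N1(lead t1 [q,q,q])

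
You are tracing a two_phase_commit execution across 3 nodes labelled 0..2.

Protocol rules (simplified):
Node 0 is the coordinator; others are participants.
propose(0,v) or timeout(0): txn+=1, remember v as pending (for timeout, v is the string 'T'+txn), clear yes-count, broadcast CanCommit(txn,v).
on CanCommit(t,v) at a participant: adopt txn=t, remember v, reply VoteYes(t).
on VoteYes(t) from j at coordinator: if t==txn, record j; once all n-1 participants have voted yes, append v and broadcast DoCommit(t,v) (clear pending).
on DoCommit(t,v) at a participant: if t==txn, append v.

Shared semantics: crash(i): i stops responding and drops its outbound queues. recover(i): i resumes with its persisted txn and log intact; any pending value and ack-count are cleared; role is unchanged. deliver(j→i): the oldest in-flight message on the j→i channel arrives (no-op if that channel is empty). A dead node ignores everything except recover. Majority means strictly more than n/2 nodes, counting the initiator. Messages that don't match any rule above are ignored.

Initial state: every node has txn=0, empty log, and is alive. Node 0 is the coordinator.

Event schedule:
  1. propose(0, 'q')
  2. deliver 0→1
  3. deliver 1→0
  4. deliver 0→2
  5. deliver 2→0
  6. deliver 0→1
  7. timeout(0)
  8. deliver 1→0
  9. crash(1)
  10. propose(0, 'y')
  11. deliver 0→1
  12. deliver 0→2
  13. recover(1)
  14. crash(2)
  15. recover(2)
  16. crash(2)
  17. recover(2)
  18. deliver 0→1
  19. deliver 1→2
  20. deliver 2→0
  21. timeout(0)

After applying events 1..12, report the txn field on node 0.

3

1. propose(0,'q'):  <0:coor t1 ->
2. deliver 0→1:  <1:part t1 ->
3. deliver 1→0:  nop
4. deliver 0→2:  <2:part t1 ->
5. deliver 2→0:  <0:coor t1 q>
6. deliver 0→1:  <1:part t1 q>
7. timeout(0):  <0:coor t2 q>
8. deliver 1→0:  nop
9. crash(1):  <1:✗part t1 q>
10. propose(0,'y'):  <0:coor t3 q>
11. deliver 0→1:  nop
12. deliver 0→2:  <2:part t1 q>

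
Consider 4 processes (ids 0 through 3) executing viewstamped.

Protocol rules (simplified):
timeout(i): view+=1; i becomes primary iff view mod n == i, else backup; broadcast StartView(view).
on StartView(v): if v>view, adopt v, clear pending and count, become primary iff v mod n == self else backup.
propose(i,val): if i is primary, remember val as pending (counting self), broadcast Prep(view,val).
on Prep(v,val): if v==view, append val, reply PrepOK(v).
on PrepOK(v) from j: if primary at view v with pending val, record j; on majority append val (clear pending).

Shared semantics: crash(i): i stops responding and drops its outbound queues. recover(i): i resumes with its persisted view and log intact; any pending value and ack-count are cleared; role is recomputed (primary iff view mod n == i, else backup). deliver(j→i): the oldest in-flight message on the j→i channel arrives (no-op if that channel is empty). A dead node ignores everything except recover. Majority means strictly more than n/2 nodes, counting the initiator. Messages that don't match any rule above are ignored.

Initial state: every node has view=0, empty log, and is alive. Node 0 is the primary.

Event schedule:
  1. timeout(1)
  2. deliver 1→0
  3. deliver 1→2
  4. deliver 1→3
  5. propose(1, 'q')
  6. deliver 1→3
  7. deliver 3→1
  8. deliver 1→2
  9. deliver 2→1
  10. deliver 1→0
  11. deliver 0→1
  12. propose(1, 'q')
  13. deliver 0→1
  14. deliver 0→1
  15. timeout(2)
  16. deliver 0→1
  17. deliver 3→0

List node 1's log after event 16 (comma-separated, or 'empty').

q

[1] timeout(1) → N1(prim v1 [-])
[2] deliver 1→0 → N0(back v1 [-])
[3] deliver 1→2 → N2(back v1 [-])
[4] deliver 1→3 → N3(back v1 [-])
[5] propose(1,'q') → ∅
[6] deliver 1→3 → N3(back v1 [q])
[7] deliver 3→1 → ∅
[8] deliver 1→2 → N2(back v1 [q])
[9] deliver 2→1 → N1(prim v1 [q])
[10] deliver 1→0 → N0(back v1 [q])
[11] deliver 0→1 → ∅
[12] propose(1,'q') → ∅
[13] deliver 0→1 → ∅
[14] deliver 0→1 → ∅
[15] timeout(2) → N2(prim v2 [q])
[16] deliver 0→1 → ∅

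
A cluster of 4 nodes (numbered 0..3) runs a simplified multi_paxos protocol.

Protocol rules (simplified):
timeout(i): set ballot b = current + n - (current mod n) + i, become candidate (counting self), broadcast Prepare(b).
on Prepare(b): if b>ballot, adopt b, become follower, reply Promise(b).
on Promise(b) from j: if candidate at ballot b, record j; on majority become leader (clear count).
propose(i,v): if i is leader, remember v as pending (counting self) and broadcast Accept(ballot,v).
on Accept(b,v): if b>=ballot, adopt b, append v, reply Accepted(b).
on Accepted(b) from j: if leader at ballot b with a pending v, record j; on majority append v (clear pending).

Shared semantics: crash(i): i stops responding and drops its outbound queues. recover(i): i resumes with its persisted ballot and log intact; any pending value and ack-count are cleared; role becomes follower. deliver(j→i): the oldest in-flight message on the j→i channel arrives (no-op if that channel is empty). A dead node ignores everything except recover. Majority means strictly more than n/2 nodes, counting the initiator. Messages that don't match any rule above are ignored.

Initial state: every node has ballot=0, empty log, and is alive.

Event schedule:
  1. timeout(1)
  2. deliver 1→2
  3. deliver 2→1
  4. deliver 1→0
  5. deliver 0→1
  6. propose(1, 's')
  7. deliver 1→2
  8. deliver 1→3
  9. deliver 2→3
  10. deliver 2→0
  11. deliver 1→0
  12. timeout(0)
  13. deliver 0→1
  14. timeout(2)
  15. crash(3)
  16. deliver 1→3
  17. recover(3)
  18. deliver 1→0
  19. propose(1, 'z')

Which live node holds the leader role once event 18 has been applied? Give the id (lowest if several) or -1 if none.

1

step 1 timeout(1): 1={cand,b=5,log=-}
step 2 deliver 1→2: 2={foll,b=5,log=-}
step 3 deliver 2→1: —
step 4 deliver 1→0: 0={foll,b=5,log=-}
step 5 deliver 0→1: 1={lead,b=5,log=-}
step 6 propose(1,'s'): —
step 7 deliver 1→2: 2={foll,b=5,log=s}
step 8 deliver 1→3: 3={foll,b=5,log=-}
step 9 deliver 2→3: —
step 10 deliver 2→0: —
step 11 deliver 1→0: 0={foll,b=5,log=s}
step 12 timeout(0): 0={cand,b=8,log=s}
step 13 deliver 0→1: —
step 14 timeout(2): 2={cand,b=10,log=s}
step 15 crash(3): 3={✗foll,b=5,log=-}
step 16 deliver 1→3: —
step 17 recover(3): 3={foll,b=5,log=-}
step 18 deliver 1→0: —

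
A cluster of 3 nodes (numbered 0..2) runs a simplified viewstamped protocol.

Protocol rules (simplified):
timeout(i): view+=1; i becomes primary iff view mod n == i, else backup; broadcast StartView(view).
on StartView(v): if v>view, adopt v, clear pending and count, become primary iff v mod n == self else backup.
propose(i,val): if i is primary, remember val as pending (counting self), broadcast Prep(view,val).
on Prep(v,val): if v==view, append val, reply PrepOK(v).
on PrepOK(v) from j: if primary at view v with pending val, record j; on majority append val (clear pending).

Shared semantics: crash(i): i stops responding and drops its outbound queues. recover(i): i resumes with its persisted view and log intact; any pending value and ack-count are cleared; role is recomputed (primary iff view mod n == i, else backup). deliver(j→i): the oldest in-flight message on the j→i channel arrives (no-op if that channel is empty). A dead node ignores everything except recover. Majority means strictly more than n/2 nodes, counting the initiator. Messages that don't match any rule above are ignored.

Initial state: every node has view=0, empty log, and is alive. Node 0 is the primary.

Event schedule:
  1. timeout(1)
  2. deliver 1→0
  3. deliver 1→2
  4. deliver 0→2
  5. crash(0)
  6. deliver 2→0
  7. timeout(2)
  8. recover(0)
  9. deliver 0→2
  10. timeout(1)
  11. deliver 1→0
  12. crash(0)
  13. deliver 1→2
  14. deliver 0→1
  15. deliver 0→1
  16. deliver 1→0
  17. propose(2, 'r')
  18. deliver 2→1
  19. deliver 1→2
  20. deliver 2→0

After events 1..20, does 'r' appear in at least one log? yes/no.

1. timeout(1):  <1:prim v1 ->
2. deliver 1→0:  <0:back v1 ->
3. deliver 1→2:  <2:back v1 ->
4. deliver 0→2:  nop
5. crash(0):  <0:✗back v1 ->
6. deliver 2→0:  nop
7. timeout(2):  <2:prim v2 ->
8. recover(0):  <0:back v1 ->
9. deliver 0→2:  nop
10. timeout(1):  <1:back v2 ->
11. deliver 1→0:  <0:back v2 ->
12. crash(0):  <0:✗back v2 ->
13. deliver 1→2:  nop
14. deliver 0→1:  nop
15. deliver 0→1:  nop
16. deliver 1→0:  nop
17. propose(2,'r'):  nop
18. deliver 2→1:  nop
19. deliver 1→2:  nop
20. deliver 2→0:  nop

no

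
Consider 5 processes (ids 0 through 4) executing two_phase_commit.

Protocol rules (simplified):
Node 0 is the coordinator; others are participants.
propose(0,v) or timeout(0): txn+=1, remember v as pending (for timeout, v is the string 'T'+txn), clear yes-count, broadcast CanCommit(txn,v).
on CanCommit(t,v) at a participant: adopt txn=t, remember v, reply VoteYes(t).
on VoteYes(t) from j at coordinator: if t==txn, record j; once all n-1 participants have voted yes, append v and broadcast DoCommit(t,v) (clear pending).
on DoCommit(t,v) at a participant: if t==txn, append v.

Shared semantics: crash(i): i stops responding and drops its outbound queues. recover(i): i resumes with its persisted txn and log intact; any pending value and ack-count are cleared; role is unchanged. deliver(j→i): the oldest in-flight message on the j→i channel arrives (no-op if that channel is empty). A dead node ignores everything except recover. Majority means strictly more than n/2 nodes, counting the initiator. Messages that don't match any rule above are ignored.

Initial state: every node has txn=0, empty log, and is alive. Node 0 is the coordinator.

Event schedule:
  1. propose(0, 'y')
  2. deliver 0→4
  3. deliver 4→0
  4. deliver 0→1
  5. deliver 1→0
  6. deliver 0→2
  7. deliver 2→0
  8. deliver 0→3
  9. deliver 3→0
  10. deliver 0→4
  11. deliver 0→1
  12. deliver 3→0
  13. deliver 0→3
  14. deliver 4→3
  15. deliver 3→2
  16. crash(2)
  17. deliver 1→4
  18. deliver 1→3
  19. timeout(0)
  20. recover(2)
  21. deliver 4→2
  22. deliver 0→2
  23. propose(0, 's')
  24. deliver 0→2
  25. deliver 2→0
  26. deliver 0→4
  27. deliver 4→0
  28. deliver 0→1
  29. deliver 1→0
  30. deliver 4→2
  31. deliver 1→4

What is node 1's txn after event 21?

after 1 — propose(0,'y'): n0:coor/t1/[-]
after 2 — deliver 0→4: n4:part/t1/[-]
after 3 — deliver 4→0: ·
after 4 — deliver 0→1: n1:part/t1/[-]
after 5 — deliver 1→0: ·
after 6 — deliver 0→2: n2:part/t1/[-]
after 7 — deliver 2→0: ·
after 8 — deliver 0→3: n3:part/t1/[-]
after 9 — deliver 3→0: n0:coor/t1/[y]
after 10 — deliver 0→4: n4:part/t1/[y]
after 11 — deliver 0→1: n1:part/t1/[y]
after 12 — deliver 3→0: ·
after 13 — deliver 0→3: n3:part/t1/[y]
after 14 — deliver 4→3: ·
after 15 — deliver 3→2: ·
after 16 — crash(2): n2:✗part/t1/[-]
after 17 — deliver 1→4: ·
after 18 — deliver 1→3: ·
after 19 — timeout(0): n0:coor/t2/[y]
after 20 — recover(2): n2:part/t1/[-]
after 21 — deliver 4→2: ·

1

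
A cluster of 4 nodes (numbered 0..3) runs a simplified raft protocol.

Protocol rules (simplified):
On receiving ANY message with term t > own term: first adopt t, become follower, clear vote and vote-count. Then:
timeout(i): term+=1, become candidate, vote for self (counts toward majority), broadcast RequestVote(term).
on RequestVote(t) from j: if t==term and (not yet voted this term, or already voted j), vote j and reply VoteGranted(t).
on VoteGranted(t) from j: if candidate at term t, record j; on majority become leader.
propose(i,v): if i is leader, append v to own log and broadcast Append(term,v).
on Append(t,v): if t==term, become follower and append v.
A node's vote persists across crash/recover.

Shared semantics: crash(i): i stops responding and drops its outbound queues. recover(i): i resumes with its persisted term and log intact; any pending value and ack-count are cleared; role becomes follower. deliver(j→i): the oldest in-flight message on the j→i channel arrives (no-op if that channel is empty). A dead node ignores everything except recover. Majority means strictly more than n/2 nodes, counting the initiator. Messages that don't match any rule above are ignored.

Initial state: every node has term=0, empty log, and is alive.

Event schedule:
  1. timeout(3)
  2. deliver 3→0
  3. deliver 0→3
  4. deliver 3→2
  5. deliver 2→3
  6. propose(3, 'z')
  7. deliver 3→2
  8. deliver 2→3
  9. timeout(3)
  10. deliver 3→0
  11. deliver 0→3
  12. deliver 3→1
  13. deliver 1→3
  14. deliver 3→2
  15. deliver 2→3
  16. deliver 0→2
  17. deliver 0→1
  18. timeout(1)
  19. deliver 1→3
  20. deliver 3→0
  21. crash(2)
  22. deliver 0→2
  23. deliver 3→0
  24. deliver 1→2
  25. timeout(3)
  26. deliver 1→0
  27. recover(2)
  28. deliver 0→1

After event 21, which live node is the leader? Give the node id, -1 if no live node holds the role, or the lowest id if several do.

-1

1. timeout(3):  <3:cand t1 ->
2. deliver 3→0:  <0:foll t1 ->
3. deliver 0→3:  nop
4. deliver 3→2:  <2:foll t1 ->
5. deliver 2→3:  <3:lead t1 ->
6. propose(3,'z'):  <3:lead t1 z>
7. deliver 3→2:  <2:foll t1 z>
8. deliver 2→3:  nop
9. timeout(3):  <3:cand t2 z>
10. deliver 3→0:  <0:foll t1 z>
11. deliver 0→3:  nop
12. deliver 3→1:  <1:foll t1 ->
13. deliver 1→3:  nop
14. deliver 3→2:  <2:foll t2 z>
15. deliver 2→3:  nop
16. deliver 0→2:  nop
17. deliver 0→1:  nop
18. timeout(1):  <1:cand t2 ->
19. deliver 1→3:  nop
20. deliver 3→0:  <0:foll t2 z>
21. crash(2):  <2:✗foll t2 z>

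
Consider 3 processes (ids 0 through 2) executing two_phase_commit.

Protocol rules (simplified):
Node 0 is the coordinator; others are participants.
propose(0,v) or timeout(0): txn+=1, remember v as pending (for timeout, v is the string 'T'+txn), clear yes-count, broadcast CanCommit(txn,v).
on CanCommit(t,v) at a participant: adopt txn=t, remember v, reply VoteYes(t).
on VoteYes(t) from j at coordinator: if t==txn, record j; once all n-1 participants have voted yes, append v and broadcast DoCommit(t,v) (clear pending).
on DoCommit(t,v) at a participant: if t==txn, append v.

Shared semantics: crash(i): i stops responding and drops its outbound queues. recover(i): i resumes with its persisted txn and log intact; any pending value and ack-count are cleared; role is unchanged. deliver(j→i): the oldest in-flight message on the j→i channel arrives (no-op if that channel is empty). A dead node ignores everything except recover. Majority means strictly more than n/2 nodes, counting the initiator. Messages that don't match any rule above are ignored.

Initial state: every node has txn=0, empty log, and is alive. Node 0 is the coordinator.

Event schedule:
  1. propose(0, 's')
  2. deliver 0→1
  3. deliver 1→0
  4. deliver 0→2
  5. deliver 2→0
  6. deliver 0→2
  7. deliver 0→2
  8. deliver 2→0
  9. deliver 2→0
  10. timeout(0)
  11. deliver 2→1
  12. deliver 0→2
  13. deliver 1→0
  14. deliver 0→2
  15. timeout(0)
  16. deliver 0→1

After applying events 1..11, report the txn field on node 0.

e1 propose(0,'s'): 0[coor,t=1,-]
e2 deliver 0→1: 1[part,t=1,-]
e3 deliver 1→0: ·
e4 deliver 0→2: 2[part,t=1,-]
e5 deliver 2→0: 0[coor,t=1,s]
e6 deliver 0→2: 2[part,t=1,s]
e7 deliver 0→2: ·
e8 deliver 2→0: ·
e9 deliver 2→0: ·
e10 timeout(0): 0[coor,t=2,s]
e11 deliver 2→1: ·

2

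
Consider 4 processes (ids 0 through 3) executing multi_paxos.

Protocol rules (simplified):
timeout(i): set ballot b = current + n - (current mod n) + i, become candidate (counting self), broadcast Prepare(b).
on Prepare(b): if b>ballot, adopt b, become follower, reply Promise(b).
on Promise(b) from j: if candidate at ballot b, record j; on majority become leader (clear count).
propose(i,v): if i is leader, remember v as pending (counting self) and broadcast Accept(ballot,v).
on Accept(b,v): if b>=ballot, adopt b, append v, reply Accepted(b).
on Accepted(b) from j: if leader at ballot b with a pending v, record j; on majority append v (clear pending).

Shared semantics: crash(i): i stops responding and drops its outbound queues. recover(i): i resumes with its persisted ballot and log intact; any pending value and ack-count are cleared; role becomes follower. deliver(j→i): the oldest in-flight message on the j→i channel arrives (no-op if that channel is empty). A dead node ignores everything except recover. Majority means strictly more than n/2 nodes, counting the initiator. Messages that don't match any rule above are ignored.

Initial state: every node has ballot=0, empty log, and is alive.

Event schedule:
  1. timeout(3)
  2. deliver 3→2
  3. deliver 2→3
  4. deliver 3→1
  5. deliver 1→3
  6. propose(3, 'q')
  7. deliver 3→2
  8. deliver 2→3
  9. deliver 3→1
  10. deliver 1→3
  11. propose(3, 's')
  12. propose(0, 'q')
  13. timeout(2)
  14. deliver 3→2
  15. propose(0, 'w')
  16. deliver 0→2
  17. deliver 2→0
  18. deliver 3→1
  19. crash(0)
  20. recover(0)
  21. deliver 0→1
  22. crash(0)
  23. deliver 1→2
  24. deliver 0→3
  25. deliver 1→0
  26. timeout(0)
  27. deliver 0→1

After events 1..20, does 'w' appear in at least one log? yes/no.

step 1 timeout(3): 3={cand,b=7,log=-}
step 2 deliver 3→2: 2={foll,b=7,log=-}
step 3 deliver 2→3: —
step 4 deliver 3→1: 1={foll,b=7,log=-}
step 5 deliver 1→3: 3={lead,b=7,log=-}
step 6 propose(3,'q'): —
step 7 deliver 3→2: 2={foll,b=7,log=q}
step 8 deliver 2→3: —
step 9 deliver 3→1: 1={foll,b=7,log=q}
step 10 deliver 1→3: 3={lead,b=7,log=q}
step 11 propose(3,'s'): —
step 12 propose(0,'q'): —
step 13 timeout(2): 2={cand,b=10,log=q}
step 14 deliver 3→2: —
step 15 propose(0,'w'): —
step 16 deliver 0→2: —
step 17 deliver 2→0: 0={foll,b=10,log=-}
step 18 deliver 3→1: 1={foll,b=7,log=q,s}
step 19 crash(0): 0={✗foll,b=10,log=-}
step 20 recover(0): 0={foll,b=10,log=-}

no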